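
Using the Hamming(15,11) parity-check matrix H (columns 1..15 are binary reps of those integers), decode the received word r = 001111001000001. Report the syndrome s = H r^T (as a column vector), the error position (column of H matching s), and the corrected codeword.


s = (0, 0, 1, 0)^T, error position = 2, corrected codeword c = 011111001000001

Compute s = H r^T mod 2 one row at a time:
  s_1 = 0 + 1 + 0 + 0 + 0 + 0 + 0 + 1 = 2 ≡ 0 (mod 2).
  s_2 = 1 + 1 + 1 + 0 + 0 + 0 + 0 + 1 = 4 ≡ 0 (mod 2).
  s_3 = 0 + 1 + 1 + 0 + 0 + 0 + 0 + 1 = 3 ≡ 1 (mod 2).
  s_4 = 0 + 1 + 1 + 0 + 1 + 0 + 0 + 1 = 4 ≡ 0 (mod 2).
s = (0, 0, 1, 0)^T — this equals column 2 of H (binary 0010), so error is at position 2.
Correct: flip bit 2 of r = 001111001000001 to get c = 011111001000001.


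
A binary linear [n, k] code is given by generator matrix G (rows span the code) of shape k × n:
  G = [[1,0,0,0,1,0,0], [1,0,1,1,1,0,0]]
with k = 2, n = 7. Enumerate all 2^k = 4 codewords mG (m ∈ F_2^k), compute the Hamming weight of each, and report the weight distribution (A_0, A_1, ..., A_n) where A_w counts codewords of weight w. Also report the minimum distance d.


Weight distribution: A_0 = 1, A_2 = 2, A_4 = 1. Minimum distance d = 2.

Enumerate all 2^2 = 4 messages m ∈ F_2^2.
For each, compute codeword c = mG in F_2^7, then tally its weight.
  m = 00 → c = 0000000, weight = 0.
  m = 10 → c = 1000100, weight = 2.
  m = 01 → c = 1011100, weight = 4.
  m = 11 → c = 0011000, weight = 2.
Tally weights:
  weight 0: 1 codewords.
  weight 2: 2 codewords.
  weight 4: 1 codewords.
Minimum distance d = smallest w > 0 with A_w > 0 = 2.
Sanity: Σ A_w = 4 = 2^2 = 4 ✓.


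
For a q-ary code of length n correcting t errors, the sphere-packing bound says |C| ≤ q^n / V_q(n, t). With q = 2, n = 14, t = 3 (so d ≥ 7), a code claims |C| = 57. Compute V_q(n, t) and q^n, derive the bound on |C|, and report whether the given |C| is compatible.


V_q(n, t) = 470, q^n = 16384, Hamming bound = 34, |C| = 57 > bound (violated).

Step 1: Compute V_q(n, t) = Σ_{j=0}^3 C(n, j) (q−1)^j.
  j = 0: C(14,0)·(1)^0 = 1·1 = 1.
  j = 1: C(14,1)·(1)^1 = 14·1 = 14.
  j = 2: C(14,2)·(1)^2 = 91·1 = 91.
  j = 3: C(14,3)·(1)^3 = 364·1 = 364.
  V_q(n, t) = 1 + 14 + 91 + 364 = 470.
Step 2: q^n = 2^14 = 16384.
Step 3: Hamming bound ⌊q^n / V_q(n,t)⌋ = ⌊16384/470⌋ = 34.
Step 4: Compare |C| = 57 to 34: violated.
The claimed |C| lies above the Hamming bound, so no 2-ary code of length 14 with d ≥ 7 can have 57 codewords.


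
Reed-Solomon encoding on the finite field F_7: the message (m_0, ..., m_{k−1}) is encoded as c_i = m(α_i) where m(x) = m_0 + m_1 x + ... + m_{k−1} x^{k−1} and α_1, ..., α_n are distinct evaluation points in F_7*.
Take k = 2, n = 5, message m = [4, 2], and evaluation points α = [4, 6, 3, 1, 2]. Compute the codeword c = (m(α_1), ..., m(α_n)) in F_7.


c = [5, 2, 3, 6, 1]

Message polynomial: m(x) = 4 + 2·x (mod 7).
For each evaluation point α_i, compute m(α_i) mod 7:
  α_1 = 4: Horner steps 2 → 5, so m(4) = 5.
  α_2 = 6: Horner steps 2 → 2, so m(6) = 2.
  α_3 = 3: Horner steps 2 → 3, so m(3) = 3.
  α_4 = 1: Horner steps 2 → 6, so m(1) = 6.
  α_5 = 2: Horner steps 2 → 1, so m(2) = 1.
Codeword c = [5, 2, 3, 6, 1] ∈ F_7^5.


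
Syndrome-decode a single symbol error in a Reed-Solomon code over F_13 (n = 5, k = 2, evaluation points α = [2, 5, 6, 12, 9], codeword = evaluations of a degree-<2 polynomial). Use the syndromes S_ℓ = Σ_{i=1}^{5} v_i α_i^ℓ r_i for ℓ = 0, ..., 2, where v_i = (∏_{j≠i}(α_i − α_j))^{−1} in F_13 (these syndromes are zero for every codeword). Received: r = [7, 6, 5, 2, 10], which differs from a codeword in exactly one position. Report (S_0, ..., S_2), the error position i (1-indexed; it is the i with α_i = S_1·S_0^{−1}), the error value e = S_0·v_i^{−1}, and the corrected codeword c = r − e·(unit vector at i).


S = (1, 5, 12), error at position 2, error magnitude e = 7, c = [7, 12, 5, 2, 10].

Step 1: column multipliers v_i = (∏_{j≠i}(α_i − α_j))^{−1} mod 13.
  i = 1 (α = 2): (2−5)(2−6)(2−12)(2−9) = (−3)·(−4)·(−10)·(−7) = 840 ≡ 8, so v_1 = 8^{−1} = 5 (mod 13).
  i = 2 (α = 5): (5−2)(5−6)(5−12)(5−9) = 3·(−1)·(−7)·(−4) = −84 ≡ 7, so v_2 = 7^{−1} = 2 (mod 13).
  i = 3 (α = 6): (6−2)(6−5)(6−12)(6−9) = 4·1·(−6)·(−3) = 72 ≡ 7, so v_3 = 7^{−1} = 2 (mod 13).
  i = 4 (α = 12): (12−2)(12−5)(12−6)(12−9) = 10·7·6·3 = 1260 ≡ 12, so v_4 = 12^{−1} = 12 (mod 13).
  i = 5 (α = 9): (9−2)(9−5)(9−6)(9−12) = 7·4·3·(−3) = −252 ≡ 8, so v_5 = 8^{−1} = 5 (mod 13).
  v = [5, 2, 2, 12, 5].
Step 2: syndromes of r = [7, 6, 5, 2, 10] (all sums mod 13).
  S_0 = Σ v_i r_i = 5·7 + 2·6 + 2·5 + 12·2 + 5·10 = 131 ≡ 1.
  S_1 = Σ v_i α_i r_i = 5·2·7 + 2·5·6 + 2·6·5 + 12·12·2 + 5·9·10 = 928 ≡ 5.
  α_i^2 mod 13 = [4, 12, 10, 1, 3].
  S_2 = Σ v_i α_i^2 r_i = 5·4·7 + 2·12·6 + 2·10·5 + 12·1·2 + 5·3·10 = 558 ≡ 12.
  S = (1, 5, 12) ≠ 0, so r is not a codeword (an error is present).
Step 3: locate the error. For a single error e at position i, S_ℓ = v_i·e·α_i^ℓ, so α_err = S_1/S_0.
  S_0^{−1} = 1^{−1} = 1 (mod 13), so α_err = 5·1 = 5 ≡ 5 = α_2. Error position i = 2.
  Consistency check: S_2/S_1 = 12·8 = 96 ≡ 5 = α_err ✓ (single-error assumption holds).
Step 4: error magnitude e = S_0/v_2 = S_0·∏_{j≠2}(α_2 − α_j) = 1·7 = 7 ≡ 7 (mod 13).
Step 5: correct position 2: c_2 = r_2 − e = 6 − 7 ≡ 12 (mod 13). Hence c = [7, 12, 5, 2, 10].
  Check: interpolating c through the α_i gives m(x) = 8 + 6·x (degree < 2) with m(α_i) = c_i for every i, so c is indeed a codeword.


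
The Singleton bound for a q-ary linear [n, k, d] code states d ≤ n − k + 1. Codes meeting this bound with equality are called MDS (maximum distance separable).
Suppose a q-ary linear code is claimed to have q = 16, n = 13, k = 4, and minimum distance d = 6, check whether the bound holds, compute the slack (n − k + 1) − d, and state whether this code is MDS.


Singleton RHS = n − k + 1 = 10, slack = 4, bound satisfied, not MDS.

Singleton bound: d ≤ n − k + 1.
Here n = 13, k = 4, so n − k + 1 = 10.
Given d = 6, check d ≤ 10: YES.
Slack = (n − k + 1) − d = 4.
The code is NOT MDS (slack = 4 > 0).
Description: the claimed parameters are [13, 4, 6]_16; such a code would be non-MDS.


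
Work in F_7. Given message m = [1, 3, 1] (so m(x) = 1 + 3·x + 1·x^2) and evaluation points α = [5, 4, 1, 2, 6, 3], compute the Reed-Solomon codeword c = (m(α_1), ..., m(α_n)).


c = [6, 1, 5, 4, 6, 5]

Message polynomial: m(x) = 1 + 3·x + 1·x^2 (mod 7).
For each evaluation point α_i, compute m(α_i) mod 7:
  α_1 = 5: Horner steps 1 → 1 → 6, so m(5) = 6.
  α_2 = 4: Horner steps 1 → 0 → 1, so m(4) = 1.
  α_3 = 1: Horner steps 1 → 4 → 5, so m(1) = 5.
  α_4 = 2: Horner steps 1 → 5 → 4, so m(2) = 4.
  α_5 = 6: Horner steps 1 → 2 → 6, so m(6) = 6.
  α_6 = 3: Horner steps 1 → 6 → 5, so m(3) = 5.
Codeword c = [6, 1, 5, 4, 6, 5] ∈ F_7^6.


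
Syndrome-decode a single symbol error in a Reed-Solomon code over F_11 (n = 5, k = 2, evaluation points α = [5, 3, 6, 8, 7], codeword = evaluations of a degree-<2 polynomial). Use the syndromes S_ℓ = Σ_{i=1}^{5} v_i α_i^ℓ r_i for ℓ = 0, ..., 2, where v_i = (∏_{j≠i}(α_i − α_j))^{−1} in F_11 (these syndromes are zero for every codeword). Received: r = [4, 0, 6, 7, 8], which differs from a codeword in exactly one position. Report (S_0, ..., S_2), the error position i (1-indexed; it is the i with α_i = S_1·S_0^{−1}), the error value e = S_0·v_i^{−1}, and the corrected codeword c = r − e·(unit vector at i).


S = (1, 8, 9), error at position 4, error magnitude e = 8, c = [4, 0, 6, 10, 8].

Step 1: column multipliers v_i = (∏_{j≠i}(α_i − α_j))^{−1} mod 11.
  i = 1 (α = 5): (5−3)(5−6)(5−8)(5−7) = 2·(−1)·(−3)·(−2) = −12 ≡ 10, so v_1 = 10^{−1} = 10 (mod 11).
  i = 2 (α = 3): (3−5)(3−6)(3−8)(3−7) = (−2)·(−3)·(−5)·(−4) = 120 ≡ 10, so v_2 = 10^{−1} = 10 (mod 11).
  i = 3 (α = 6): (6−5)(6−3)(6−8)(6−7) = 1·3·(−2)·(−1) = 6 ≡ 6, so v_3 = 6^{−1} = 2 (mod 11).
  i = 4 (α = 8): (8−5)(8−3)(8−6)(8−7) = 3·5·2·1 = 30 ≡ 8, so v_4 = 8^{−1} = 7 (mod 11).
  i = 5 (α = 7): (7−5)(7−3)(7−6)(7−8) = 2·4·1·(−1) = −8 ≡ 3, so v_5 = 3^{−1} = 4 (mod 11).
  v = [10, 10, 2, 7, 4].
Step 2: syndromes of r = [4, 0, 6, 7, 8] (all sums mod 11).
  S_0 = Σ v_i r_i = 10·4 + 10·0 + 2·6 + 7·7 + 4·8 = 133 ≡ 1.
  S_1 = Σ v_i α_i r_i = 10·5·4 + 10·3·0 + 2·6·6 + 7·8·7 + 4·7·8 = 888 ≡ 8.
  α_i^2 mod 11 = [3, 9, 3, 9, 5].
  S_2 = Σ v_i α_i^2 r_i = 10·3·4 + 10·9·0 + 2·3·6 + 7·9·7 + 4·5·8 = 757 ≡ 9.
  S = (1, 8, 9) ≠ 0, so r is not a codeword (an error is present).
Step 3: locate the error. For a single error e at position i, S_ℓ = v_i·e·α_i^ℓ, so α_err = S_1/S_0.
  S_0^{−1} = 1^{−1} = 1 (mod 11), so α_err = 8·1 = 8 ≡ 8 = α_4. Error position i = 4.
  Consistency check: S_2/S_1 = 9·7 = 63 ≡ 8 = α_err ✓ (single-error assumption holds).
Step 4: error magnitude e = S_0/v_4 = S_0·∏_{j≠4}(α_4 − α_j) = 1·8 = 8 ≡ 8 (mod 11).
Step 5: correct position 4: c_4 = r_4 − e = 7 − 8 ≡ 10 (mod 11). Hence c = [4, 0, 6, 10, 8].
  Check: interpolating c through the α_i gives m(x) = 5 + 2·x (degree < 2) with m(α_i) = c_i for every i, so c is indeed a codeword.


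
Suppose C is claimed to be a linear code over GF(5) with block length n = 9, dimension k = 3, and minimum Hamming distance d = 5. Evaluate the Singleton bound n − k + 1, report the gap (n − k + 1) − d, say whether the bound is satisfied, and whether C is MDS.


Singleton RHS = n − k + 1 = 7, slack = 2, bound satisfied, not MDS.

Singleton bound: d ≤ n − k + 1.
Here n = 9, k = 3, so n − k + 1 = 7.
Given d = 5, check d ≤ 7: YES.
Slack = (n − k + 1) − d = 2.
The code is NOT MDS (slack = 2 > 0).
Description: the claimed parameters are [9, 3, 5]_5; such a code would be non-MDS.


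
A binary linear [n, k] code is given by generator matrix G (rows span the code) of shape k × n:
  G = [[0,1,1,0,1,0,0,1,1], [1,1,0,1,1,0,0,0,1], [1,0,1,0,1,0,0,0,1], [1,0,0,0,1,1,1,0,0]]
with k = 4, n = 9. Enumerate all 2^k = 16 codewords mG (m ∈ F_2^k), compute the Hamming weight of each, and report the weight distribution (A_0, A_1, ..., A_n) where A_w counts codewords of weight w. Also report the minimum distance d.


Weight distribution: A_0 = 1, A_3 = 2, A_4 = 5, A_5 = 4, A_6 = 2, A_7 = 2. Minimum distance d = 3.

Enumerate all 2^4 = 16 messages m ∈ F_2^4.
For each, compute codeword c = mG in F_2^9, then tally its weight.
  m = 0000 → c = 000000000, weight = 0.
  m = 1000 → c = 011010011, weight = 5.
  m = 0100 → c = 110110001, weight = 5.
  m = 1100 → c = 101100010, weight = 4.
  m = 0010 → c = 101010001, weight = 4.
  m = 1010 → c = 110000010, weight = 3.
  m = 0110 → c = 011100000, weight = 3.
  m = 1110 → c = 000110011, weight = 4.
  m = 0001 → c = 100011100, weight = 4.
  m = 1001 → c = 111001111, weight = 7.
  m = 0101 → c = 010101101, weight = 5.
  m = 1101 → c = 001111110, weight = 6.
  m = 0011 → c = 001001101, weight = 4.
  m = 1011 → c = 010011110, weight = 5.
  m = 0111 → c = 111111100, weight = 7.
  m = 1111 → c = 100101111, weight = 6.
Tally weights:
  weight 0: 1 codewords.
  weight 3: 2 codewords.
  weight 4: 5 codewords.
  weight 5: 4 codewords.
  weight 6: 2 codewords.
  weight 7: 2 codewords.
Minimum distance d = smallest w > 0 with A_w > 0 = 3.
Sanity: Σ A_w = 16 = 2^4 = 16 ✓.


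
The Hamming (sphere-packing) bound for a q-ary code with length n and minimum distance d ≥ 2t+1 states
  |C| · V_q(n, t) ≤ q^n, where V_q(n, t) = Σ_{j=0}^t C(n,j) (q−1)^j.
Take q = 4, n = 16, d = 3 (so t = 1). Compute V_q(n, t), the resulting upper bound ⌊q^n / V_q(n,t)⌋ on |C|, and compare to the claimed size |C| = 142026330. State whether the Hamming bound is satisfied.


V_q(n, t) = 49, q^n = 4294967296, Hamming bound = 87652393, |C| = 142026330 > bound (violated).

Step 1: Compute V_q(n, t) = Σ_{j=0}^1 C(n, j) (q−1)^j.
  j = 0: C(16,0)·(3)^0 = 1·1 = 1.
  j = 1: C(16,1)·(3)^1 = 16·3 = 48.
  V_q(n, t) = 1 + 48 = 49.
Step 2: q^n = 4^16 = 4294967296.
Step 3: Hamming bound ⌊q^n / V_q(n,t)⌋ = ⌊4294967296/49⌋ = 87652393.
Step 4: Compare |C| = 142026330 to 87652393: violated.
The claimed |C| lies above the Hamming bound, so no 4-ary code of length 16 with d ≥ 3 can have 142026330 codewords.


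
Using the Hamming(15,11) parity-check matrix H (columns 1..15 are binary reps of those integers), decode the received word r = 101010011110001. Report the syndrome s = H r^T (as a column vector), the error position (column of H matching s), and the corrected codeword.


s = (1, 0, 0, 0)^T, error position = 8, corrected codeword c = 101010001110001

Compute s = H r^T mod 2 one row at a time:
  s_1 = 1 + 1 + 1 + 1 + 0 + 0 + 0 + 1 = 5 ≡ 1 (mod 2).
  s_2 = 0 + 1 + 0 + 0 + 0 + 0 + 0 + 1 = 2 ≡ 0 (mod 2).
  s_3 = 0 + 1 + 0 + 0 + 1 + 1 + 0 + 1 = 4 ≡ 0 (mod 2).
  s_4 = 1 + 1 + 1 + 0 + 1 + 1 + 0 + 1 = 6 ≡ 0 (mod 2).
s = (1, 0, 0, 0)^T — this equals column 8 of H (binary 1000), so error is at position 8.
Correct: flip bit 8 of r = 101010011110001 to get c = 101010001110001.


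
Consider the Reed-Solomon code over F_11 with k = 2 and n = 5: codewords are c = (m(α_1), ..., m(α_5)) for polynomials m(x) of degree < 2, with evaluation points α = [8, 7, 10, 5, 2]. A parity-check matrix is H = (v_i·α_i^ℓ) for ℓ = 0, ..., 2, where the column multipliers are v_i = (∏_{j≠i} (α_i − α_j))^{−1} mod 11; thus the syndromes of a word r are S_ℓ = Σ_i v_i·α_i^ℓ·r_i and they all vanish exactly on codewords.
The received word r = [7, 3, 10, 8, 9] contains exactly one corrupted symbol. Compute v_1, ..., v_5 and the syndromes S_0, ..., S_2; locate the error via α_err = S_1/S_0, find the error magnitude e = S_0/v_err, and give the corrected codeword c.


S = (10, 4, 6), error at position 2, error magnitude e = 3, c = [7, 0, 10, 8, 9].

Step 1: column multipliers v_i = (∏_{j≠i}(α_i − α_j))^{−1} mod 11.
  i = 1 (α = 8): (8−7)(8−10)(8−5)(8−2) = 1·(−2)·3·6 = −36 ≡ 8, so v_1 = 8^{−1} = 7 (mod 11).
  i = 2 (α = 7): (7−8)(7−10)(7−5)(7−2) = (−1)·(−3)·2·5 = 30 ≡ 8, so v_2 = 8^{−1} = 7 (mod 11).
  i = 3 (α = 10): (10−8)(10−7)(10−5)(10−2) = 2·3·5·8 = 240 ≡ 9, so v_3 = 9^{−1} = 5 (mod 11).
  i = 4 (α = 5): (5−8)(5−7)(5−10)(5−2) = (−3)·(−2)·(−5)·3 = −90 ≡ 9, so v_4 = 9^{−1} = 5 (mod 11).
  i = 5 (α = 2): (2−8)(2−7)(2−10)(2−5) = (−6)·(−5)·(−8)·(−3) = 720 ≡ 5, so v_5 = 5^{−1} = 9 (mod 11).
  v = [7, 7, 5, 5, 9].
Step 2: syndromes of r = [7, 3, 10, 8, 9] (all sums mod 11).
  S_0 = Σ v_i r_i = 7·7 + 7·3 + 5·10 + 5·8 + 9·9 = 241 ≡ 10.
  S_1 = Σ v_i α_i r_i = 7·8·7 + 7·7·3 + 5·10·10 + 5·5·8 + 9·2·9 = 1401 ≡ 4.
  α_i^2 mod 11 = [9, 5, 1, 3, 4].
  S_2 = Σ v_i α_i^2 r_i = 7·9·7 + 7·5·3 + 5·1·10 + 5·3·8 + 9·4·9 = 1040 ≡ 6.
  S = (10, 4, 6) ≠ 0, so r is not a codeword (an error is present).
Step 3: locate the error. For a single error e at position i, S_ℓ = v_i·e·α_i^ℓ, so α_err = S_1/S_0.
  S_0^{−1} = 10^{−1} = 10 (mod 11), so α_err = 4·10 = 40 ≡ 7 = α_2. Error position i = 2.
  Consistency check: S_2/S_1 = 6·3 = 18 ≡ 7 = α_err ✓ (single-error assumption holds).
Step 4: error magnitude e = S_0/v_2 = S_0·∏_{j≠2}(α_2 − α_j) = 10·8 = 80 ≡ 3 (mod 11).
Step 5: correct position 2: c_2 = r_2 − e = 3 − 3 ≡ 0 (mod 11). Hence c = [7, 0, 10, 8, 9].
  Check: interpolating c through the α_i gives m(x) = 6 + 7·x (degree < 2) with m(α_i) = c_i for every i, so c is indeed a codeword.


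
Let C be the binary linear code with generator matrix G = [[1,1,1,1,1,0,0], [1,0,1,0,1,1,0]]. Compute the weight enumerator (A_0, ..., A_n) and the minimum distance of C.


Weight distribution: A_0 = 1, A_3 = 1, A_4 = 1, A_5 = 1. Minimum distance d = 3.

Enumerate all 2^2 = 4 messages m ∈ F_2^2.
For each, compute codeword c = mG in F_2^7, then tally its weight.
  m = 00 → c = 0000000, weight = 0.
  m = 10 → c = 1111100, weight = 5.
  m = 01 → c = 1010110, weight = 4.
  m = 11 → c = 0101010, weight = 3.
Tally weights:
  weight 0: 1 codewords.
  weight 3: 1 codewords.
  weight 4: 1 codewords.
  weight 5: 1 codewords.
Minimum distance d = smallest w > 0 with A_w > 0 = 3.
Sanity: Σ A_w = 4 = 2^2 = 4 ✓.


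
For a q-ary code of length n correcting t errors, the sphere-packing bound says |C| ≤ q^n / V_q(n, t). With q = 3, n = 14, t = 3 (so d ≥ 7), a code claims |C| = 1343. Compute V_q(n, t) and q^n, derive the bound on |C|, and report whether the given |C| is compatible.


V_q(n, t) = 3305, q^n = 4782969, Hamming bound = 1447, |C| = 1343 ≤ bound (satisfied).

Step 1: Compute V_q(n, t) = Σ_{j=0}^3 C(n, j) (q−1)^j.
  j = 0: C(14,0)·(2)^0 = 1·1 = 1.
  j = 1: C(14,1)·(2)^1 = 14·2 = 28.
  j = 2: C(14,2)·(2)^2 = 91·4 = 364.
  j = 3: C(14,3)·(2)^3 = 364·8 = 2912.
  V_q(n, t) = 1 + 28 + 364 + 2912 = 3305.
Step 2: q^n = 3^14 = 4782969.
Step 3: Hamming bound ⌊q^n / V_q(n,t)⌋ = ⌊4782969/3305⌋ = 1447.
Step 4: Compare |C| = 1343 to 1447: satisfied.
The claimed |C| lies below the Hamming bound.


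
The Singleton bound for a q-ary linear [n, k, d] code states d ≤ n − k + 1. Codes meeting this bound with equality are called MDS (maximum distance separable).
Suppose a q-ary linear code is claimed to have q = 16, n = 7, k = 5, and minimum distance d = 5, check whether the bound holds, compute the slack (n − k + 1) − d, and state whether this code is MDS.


Singleton RHS = n − k + 1 = 3, slack = -2, bound violated (no such code; not MDS).

Singleton bound: d ≤ n − k + 1.
Here n = 7, k = 5, so n − k + 1 = 3.
Given d = 5, check d ≤ 3: NO.
Slack = (n − k + 1) − d = -2.
The slack is negative: d = 5 exceeds n − k + 1 = 3 by 2, so the Singleton bound is violated and no linear [7, 5, 5]_16 code can exist. In particular it is not MDS (MDS requires d = n − k + 1 exactly).
Description: the claimed parameters are [7, 5, 5]_16; such a code would be impossible (violates the Singleton bound).


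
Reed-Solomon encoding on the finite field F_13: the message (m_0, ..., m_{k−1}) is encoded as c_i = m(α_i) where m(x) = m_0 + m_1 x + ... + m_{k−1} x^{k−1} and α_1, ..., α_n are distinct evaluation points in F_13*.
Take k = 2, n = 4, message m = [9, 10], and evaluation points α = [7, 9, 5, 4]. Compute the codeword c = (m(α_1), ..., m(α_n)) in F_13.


c = [1, 8, 7, 10]

Message polynomial: m(x) = 9 + 10·x (mod 13).
For each evaluation point α_i, compute m(α_i) mod 13:
  α_1 = 7: Horner steps 10 → 1, so m(7) = 1.
  α_2 = 9: Horner steps 10 → 8, so m(9) = 8.
  α_3 = 5: Horner steps 10 → 7, so m(5) = 7.
  α_4 = 4: Horner steps 10 → 10, so m(4) = 10.
Codeword c = [1, 8, 7, 10] ∈ F_13^4.


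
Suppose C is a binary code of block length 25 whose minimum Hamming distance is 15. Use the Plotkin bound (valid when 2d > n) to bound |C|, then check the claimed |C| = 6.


Plotkin bound M ≤ 6; given |C| = 6 ≤ bound (satisfied).

Check applicability: 2d = 30, n = 25.
2d − n = 5 > 0, so Plotkin applies.
Compute d/(2d−n) = 15/5 ≈ 3.0000.
⌊d/(2d−n)⌋ = 3.
Plotkin bound: M ≤ 2·3 = 6.
Given |C| = 6, check: satisfied.
This |C| is at the Plotkin bound.


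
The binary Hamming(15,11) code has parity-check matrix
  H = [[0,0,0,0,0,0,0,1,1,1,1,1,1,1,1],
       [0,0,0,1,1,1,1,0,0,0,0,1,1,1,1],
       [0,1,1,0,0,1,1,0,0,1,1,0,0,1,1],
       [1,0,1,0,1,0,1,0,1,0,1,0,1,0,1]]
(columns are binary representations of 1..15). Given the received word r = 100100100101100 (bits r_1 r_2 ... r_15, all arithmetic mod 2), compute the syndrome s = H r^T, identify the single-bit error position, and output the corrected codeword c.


s = (1, 0, 0, 1)^T, error position = 9, corrected codeword c = 100100101101100

Compute s = H r^T mod 2 one row at a time:
  s_1 = 0 + 0 + 1 + 0 + 1 + 1 + 0 + 0 = 3 ≡ 1 (mod 2).
  s_2 = 1 + 0 + 0 + 1 + 1 + 1 + 0 + 0 = 4 ≡ 0 (mod 2).
  s_3 = 0 + 0 + 0 + 1 + 1 + 0 + 0 + 0 = 2 ≡ 0 (mod 2).
  s_4 = 1 + 0 + 0 + 1 + 0 + 0 + 1 + 0 = 3 ≡ 1 (mod 2).
s = (1, 0, 0, 1)^T — this equals column 9 of H (binary 1001), so error is at position 9.
Correct: flip bit 9 of r = 100100100101100 to get c = 100100101101100.


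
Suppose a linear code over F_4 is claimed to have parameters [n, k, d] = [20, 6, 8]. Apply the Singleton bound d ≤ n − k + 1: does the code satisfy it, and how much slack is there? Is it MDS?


Singleton RHS = n − k + 1 = 15, slack = 7, bound satisfied, not MDS.

Singleton bound: d ≤ n − k + 1.
Here n = 20, k = 6, so n − k + 1 = 15.
Given d = 8, check d ≤ 15: YES.
Slack = (n − k + 1) − d = 7.
The code is NOT MDS (slack = 7 > 0).
Description: the claimed parameters are [20, 6, 8]_4; such a code would be non-MDS.


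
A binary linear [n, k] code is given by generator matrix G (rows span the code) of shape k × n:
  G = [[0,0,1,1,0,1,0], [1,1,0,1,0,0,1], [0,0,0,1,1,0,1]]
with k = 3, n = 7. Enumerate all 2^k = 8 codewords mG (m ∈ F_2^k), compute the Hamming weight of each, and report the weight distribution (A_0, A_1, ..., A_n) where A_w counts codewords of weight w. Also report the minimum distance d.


Weight distribution: A_0 = 1, A_3 = 3, A_4 = 2, A_5 = 1, A_6 = 1. Minimum distance d = 3.

Enumerate all 2^3 = 8 messages m ∈ F_2^3.
For each, compute codeword c = mG in F_2^7, then tally its weight.
  m = 000 → c = 0000000, weight = 0.
  m = 100 → c = 0011010, weight = 3.
  m = 010 → c = 1101001, weight = 4.
  m = 110 → c = 1110011, weight = 5.
  m = 001 → c = 0001101, weight = 3.
  m = 101 → c = 0010111, weight = 4.
  m = 011 → c = 1100100, weight = 3.
  m = 111 → c = 1111110, weight = 6.
Tally weights:
  weight 0: 1 codewords.
  weight 3: 3 codewords.
  weight 4: 2 codewords.
  weight 5: 1 codewords.
  weight 6: 1 codewords.
Minimum distance d = smallest w > 0 with A_w > 0 = 3.
Sanity: Σ A_w = 8 = 2^3 = 8 ✓.


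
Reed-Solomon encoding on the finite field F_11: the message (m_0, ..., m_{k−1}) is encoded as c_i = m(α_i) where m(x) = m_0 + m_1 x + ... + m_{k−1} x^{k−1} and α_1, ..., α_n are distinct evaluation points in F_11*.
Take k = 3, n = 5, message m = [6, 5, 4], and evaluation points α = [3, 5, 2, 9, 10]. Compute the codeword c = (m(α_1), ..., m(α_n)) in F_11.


c = [2, 10, 10, 1, 5]

Message polynomial: m(x) = 6 + 5·x + 4·x^2 (mod 11).
For each evaluation point α_i, compute m(α_i) mod 11:
  α_1 = 3: Horner steps 4 → 6 → 2, so m(3) = 2.
  α_2 = 5: Horner steps 4 → 3 → 10, so m(5) = 10.
  α_3 = 2: Horner steps 4 → 2 → 10, so m(2) = 10.
  α_4 = 9: Horner steps 4 → 8 → 1, so m(9) = 1.
  α_5 = 10: Horner steps 4 → 1 → 5, so m(10) = 5.
Codeword c = [2, 10, 10, 1, 5] ∈ F_11^5.


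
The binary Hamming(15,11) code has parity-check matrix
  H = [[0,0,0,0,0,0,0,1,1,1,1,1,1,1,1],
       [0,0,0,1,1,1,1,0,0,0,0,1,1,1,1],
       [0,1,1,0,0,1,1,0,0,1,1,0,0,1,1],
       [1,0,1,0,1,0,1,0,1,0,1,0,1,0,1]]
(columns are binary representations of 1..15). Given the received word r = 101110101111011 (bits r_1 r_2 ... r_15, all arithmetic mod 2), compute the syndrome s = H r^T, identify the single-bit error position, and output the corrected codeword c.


s = (0, 0, 0, 1)^T, error position = 1, corrected codeword c = 001110101111011

Compute s = H r^T mod 2 one row at a time:
  s_1 = 0 + 1 + 1 + 1 + 1 + 0 + 1 + 1 = 6 ≡ 0 (mod 2).
  s_2 = 1 + 1 + 0 + 1 + 1 + 0 + 1 + 1 = 6 ≡ 0 (mod 2).
  s_3 = 0 + 1 + 0 + 1 + 1 + 1 + 1 + 1 = 6 ≡ 0 (mod 2).
  s_4 = 1 + 1 + 1 + 1 + 1 + 1 + 0 + 1 = 7 ≡ 1 (mod 2).
s = (0, 0, 0, 1)^T — this equals column 1 of H (binary 0001), so error is at position 1.
Correct: flip bit 1 of r = 101110101111011 to get c = 001110101111011.


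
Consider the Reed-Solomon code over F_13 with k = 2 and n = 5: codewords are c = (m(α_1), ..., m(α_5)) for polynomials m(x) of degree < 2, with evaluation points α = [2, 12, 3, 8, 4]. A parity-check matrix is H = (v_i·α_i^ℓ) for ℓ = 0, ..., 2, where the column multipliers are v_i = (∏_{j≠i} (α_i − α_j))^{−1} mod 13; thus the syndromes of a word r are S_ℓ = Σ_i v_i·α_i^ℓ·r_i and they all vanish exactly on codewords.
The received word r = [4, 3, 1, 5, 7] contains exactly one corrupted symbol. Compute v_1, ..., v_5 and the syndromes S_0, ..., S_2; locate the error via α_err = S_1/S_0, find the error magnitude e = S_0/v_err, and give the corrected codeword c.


S = (3, 6, 12), error at position 1, error magnitude e = 9, c = [8, 3, 1, 5, 7].

Step 1: column multipliers v_i = (∏_{j≠i}(α_i − α_j))^{−1} mod 13.
  i = 1 (α = 2): (2−12)(2−3)(2−8)(2−4) = (−10)·(−1)·(−6)·(−2) = 120 ≡ 3, so v_1 = 3^{−1} = 9 (mod 13).
  i = 2 (α = 12): (12−2)(12−3)(12−8)(12−4) = 10·9·4·8 = 2880 ≡ 7, so v_2 = 7^{−1} = 2 (mod 13).
  i = 3 (α = 3): (3−2)(3−12)(3−8)(3−4) = 1·(−9)·(−5)·(−1) = −45 ≡ 7, so v_3 = 7^{−1} = 2 (mod 13).
  i = 4 (α = 8): (8−2)(8−12)(8−3)(8−4) = 6·(−4)·5·4 = −480 ≡ 1, so v_4 = 1^{−1} = 1 (mod 13).
  i = 5 (α = 4): (4−2)(4−12)(4−3)(4−8) = 2·(−8)·1·(−4) = 64 ≡ 12, so v_5 = 12^{−1} = 12 (mod 13).
  v = [9, 2, 2, 1, 12].
Step 2: syndromes of r = [4, 3, 1, 5, 7] (all sums mod 13).
  S_0 = Σ v_i r_i = 9·4 + 2·3 + 2·1 + 1·5 + 12·7 = 133 ≡ 3.
  S_1 = Σ v_i α_i r_i = 9·2·4 + 2·12·3 + 2·3·1 + 1·8·5 + 12·4·7 = 526 ≡ 6.
  α_i^2 mod 13 = [4, 1, 9, 12, 3].
  S_2 = Σ v_i α_i^2 r_i = 9·4·4 + 2·1·3 + 2·9·1 + 1·12·5 + 12·3·7 = 480 ≡ 12.
  S = (3, 6, 12) ≠ 0, so r is not a codeword (an error is present).
Step 3: locate the error. For a single error e at position i, S_ℓ = v_i·e·α_i^ℓ, so α_err = S_1/S_0.
  S_0^{−1} = 3^{−1} = 9 (mod 13), so α_err = 6·9 = 54 ≡ 2 = α_1. Error position i = 1.
  Consistency check: S_2/S_1 = 12·11 = 132 ≡ 2 = α_err ✓ (single-error assumption holds).
Step 4: error magnitude e = S_0/v_1 = S_0·∏_{j≠1}(α_1 − α_j) = 3·3 = 9 ≡ 9 (mod 13).
Step 5: correct position 1: c_1 = r_1 − e = 4 − 9 ≡ 8 (mod 13). Hence c = [8, 3, 1, 5, 7].
  Check: interpolating c through the α_i gives m(x) = 9 + 6·x (degree < 2) with m(α_i) = c_i for every i, so c is indeed a codeword.


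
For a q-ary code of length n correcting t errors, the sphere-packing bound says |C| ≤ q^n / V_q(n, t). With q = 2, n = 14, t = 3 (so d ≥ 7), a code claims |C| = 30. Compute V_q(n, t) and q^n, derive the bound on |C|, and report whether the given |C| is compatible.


V_q(n, t) = 470, q^n = 16384, Hamming bound = 34, |C| = 30 ≤ bound (satisfied).

Step 1: Compute V_q(n, t) = Σ_{j=0}^3 C(n, j) (q−1)^j.
  j = 0: C(14,0)·(1)^0 = 1·1 = 1.
  j = 1: C(14,1)·(1)^1 = 14·1 = 14.
  j = 2: C(14,2)·(1)^2 = 91·1 = 91.
  j = 3: C(14,3)·(1)^3 = 364·1 = 364.
  V_q(n, t) = 1 + 14 + 91 + 364 = 470.
Step 2: q^n = 2^14 = 16384.
Step 3: Hamming bound ⌊q^n / V_q(n,t)⌋ = ⌊16384/470⌋ = 34.
Step 4: Compare |C| = 30 to 34: satisfied.
The claimed |C| lies below the Hamming bound.


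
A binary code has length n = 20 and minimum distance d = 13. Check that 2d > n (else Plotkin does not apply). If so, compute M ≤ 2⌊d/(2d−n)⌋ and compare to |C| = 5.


Plotkin bound M ≤ 4; given |C| = 5 > bound (violated).

Check applicability: 2d = 26, n = 20.
2d − n = 6 > 0, so Plotkin applies.
Compute d/(2d−n) = 13/6 ≈ 2.1667.
⌊d/(2d−n)⌋ = 2.
Plotkin bound: M ≤ 2·2 = 4.
Given |C| = 5, check: VIOLATED.
This |C| is above the Plotkin bound, so no binary code with n = 20, d = 13 and 5 codewords exists.


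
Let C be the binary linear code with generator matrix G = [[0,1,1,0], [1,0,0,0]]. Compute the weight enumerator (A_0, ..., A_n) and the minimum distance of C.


Weight distribution: A_0 = 1, A_1 = 1, A_2 = 1, A_3 = 1. Minimum distance d = 1.

Enumerate all 2^2 = 4 messages m ∈ F_2^2.
For each, compute codeword c = mG in F_2^4, then tally its weight.
  m = 00 → c = 0000, weight = 0.
  m = 10 → c = 0110, weight = 2.
  m = 01 → c = 1000, weight = 1.
  m = 11 → c = 1110, weight = 3.
Tally weights:
  weight 0: 1 codewords.
  weight 1: 1 codewords.
  weight 2: 1 codewords.
  weight 3: 1 codewords.
Minimum distance d = smallest w > 0 with A_w > 0 = 1.
Sanity: Σ A_w = 4 = 2^2 = 4 ✓.


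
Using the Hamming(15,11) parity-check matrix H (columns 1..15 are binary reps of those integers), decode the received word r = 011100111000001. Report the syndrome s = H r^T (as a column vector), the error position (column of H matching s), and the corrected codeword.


s = (1, 1, 0, 0)^T, error position = 12, corrected codeword c = 011100111001001

Compute s = H r^T mod 2 one row at a time:
  s_1 = 1 + 1 + 0 + 0 + 0 + 0 + 0 + 1 = 3 ≡ 1 (mod 2).
  s_2 = 1 + 0 + 0 + 1 + 0 + 0 + 0 + 1 = 3 ≡ 1 (mod 2).
  s_3 = 1 + 1 + 0 + 1 + 0 + 0 + 0 + 1 = 4 ≡ 0 (mod 2).
  s_4 = 0 + 1 + 0 + 1 + 1 + 0 + 0 + 1 = 4 ≡ 0 (mod 2).
s = (1, 1, 0, 0)^T — this equals column 12 of H (binary 1100), so error is at position 12.
Correct: flip bit 12 of r = 011100111000001 to get c = 011100111001001.


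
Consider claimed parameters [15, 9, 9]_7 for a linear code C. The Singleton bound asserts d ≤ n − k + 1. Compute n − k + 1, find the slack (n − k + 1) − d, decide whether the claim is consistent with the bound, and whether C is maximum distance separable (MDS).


Singleton RHS = n − k + 1 = 7, slack = -2, bound violated (no such code; not MDS).

Singleton bound: d ≤ n − k + 1.
Here n = 15, k = 9, so n − k + 1 = 7.
Given d = 9, check d ≤ 7: NO.
Slack = (n − k + 1) − d = -2.
The slack is negative: d = 9 exceeds n − k + 1 = 7 by 2, so the Singleton bound is violated and no linear [15, 9, 9]_7 code can exist. In particular it is not MDS (MDS requires d = n − k + 1 exactly).
Description: the claimed parameters are [15, 9, 9]_7; such a code would be impossible (violates the Singleton bound).


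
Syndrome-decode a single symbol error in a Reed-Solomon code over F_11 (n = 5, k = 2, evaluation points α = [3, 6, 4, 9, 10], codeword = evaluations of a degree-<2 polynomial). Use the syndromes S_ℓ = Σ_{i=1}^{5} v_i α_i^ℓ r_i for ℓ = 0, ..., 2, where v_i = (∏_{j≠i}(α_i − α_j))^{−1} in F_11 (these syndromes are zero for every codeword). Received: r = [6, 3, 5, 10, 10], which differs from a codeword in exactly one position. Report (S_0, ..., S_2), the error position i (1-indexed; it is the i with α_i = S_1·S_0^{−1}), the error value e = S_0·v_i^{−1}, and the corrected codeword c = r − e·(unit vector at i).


S = (6, 10, 2), error at position 4, error magnitude e = 10, c = [6, 3, 5, 0, 10].

Step 1: column multipliers v_i = (∏_{j≠i}(α_i − α_j))^{−1} mod 11.
  i = 1 (α = 3): (3−6)(3−4)(3−9)(3−10) = (−3)·(−1)·(−6)·(−7) = 126 ≡ 5, so v_1 = 5^{−1} = 9 (mod 11).
  i = 2 (α = 6): (6−3)(6−4)(6−9)(6−10) = 3·2·(−3)·(−4) = 72 ≡ 6, so v_2 = 6^{−1} = 2 (mod 11).
  i = 3 (α = 4): (4−3)(4−6)(4−9)(4−10) = 1·(−2)·(−5)·(−6) = −60 ≡ 6, so v_3 = 6^{−1} = 2 (mod 11).
  i = 4 (α = 9): (9−3)(9−6)(9−4)(9−10) = 6·3·5·(−1) = −90 ≡ 9, so v_4 = 9^{−1} = 5 (mod 11).
  i = 5 (α = 10): (10−3)(10−6)(10−4)(10−9) = 7·4·6·1 = 168 ≡ 3, so v_5 = 3^{−1} = 4 (mod 11).
  v = [9, 2, 2, 5, 4].
Step 2: syndromes of r = [6, 3, 5, 10, 10] (all sums mod 11).
  S_0 = Σ v_i r_i = 9·6 + 2·3 + 2·5 + 5·10 + 4·10 = 160 ≡ 6.
  S_1 = Σ v_i α_i r_i = 9·3·6 + 2·6·3 + 2·4·5 + 5·9·10 + 4·10·10 = 1088 ≡ 10.
  α_i^2 mod 11 = [9, 3, 5, 4, 1].
  S_2 = Σ v_i α_i^2 r_i = 9·9·6 + 2·3·3 + 2·5·5 + 5·4·10 + 4·1·10 = 794 ≡ 2.
  S = (6, 10, 2) ≠ 0, so r is not a codeword (an error is present).
Step 3: locate the error. For a single error e at position i, S_ℓ = v_i·e·α_i^ℓ, so α_err = S_1/S_0.
  S_0^{−1} = 6^{−1} = 2 (mod 11), so α_err = 10·2 = 20 ≡ 9 = α_4. Error position i = 4.
  Consistency check: S_2/S_1 = 2·10 = 20 ≡ 9 = α_err ✓ (single-error assumption holds).
Step 4: error magnitude e = S_0/v_4 = S_0·∏_{j≠4}(α_4 − α_j) = 6·9 = 54 ≡ 10 (mod 11).
Step 5: correct position 4: c_4 = r_4 − e = 10 − 10 ≡ 0 (mod 11). Hence c = [6, 3, 5, 0, 10].
  Check: interpolating c through the α_i gives m(x) = 9 + 10·x (degree < 2) with m(α_i) = c_i for every i, so c is indeed a codeword.


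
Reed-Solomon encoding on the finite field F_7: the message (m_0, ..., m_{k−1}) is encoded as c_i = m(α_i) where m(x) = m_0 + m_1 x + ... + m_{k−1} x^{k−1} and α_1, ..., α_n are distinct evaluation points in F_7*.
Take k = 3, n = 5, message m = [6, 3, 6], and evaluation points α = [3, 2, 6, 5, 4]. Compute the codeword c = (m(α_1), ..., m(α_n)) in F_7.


c = [6, 1, 2, 3, 2]

Message polynomial: m(x) = 6 + 3·x + 6·x^2 (mod 7).
For each evaluation point α_i, compute m(α_i) mod 7:
  α_1 = 3: Horner steps 6 → 0 → 6, so m(3) = 6.
  α_2 = 2: Horner steps 6 → 1 → 1, so m(2) = 1.
  α_3 = 6: Horner steps 6 → 4 → 2, so m(6) = 2.
  α_4 = 5: Horner steps 6 → 5 → 3, so m(5) = 3.
  α_5 = 4: Horner steps 6 → 6 → 2, so m(4) = 2.
Codeword c = [6, 1, 2, 3, 2] ∈ F_7^5.


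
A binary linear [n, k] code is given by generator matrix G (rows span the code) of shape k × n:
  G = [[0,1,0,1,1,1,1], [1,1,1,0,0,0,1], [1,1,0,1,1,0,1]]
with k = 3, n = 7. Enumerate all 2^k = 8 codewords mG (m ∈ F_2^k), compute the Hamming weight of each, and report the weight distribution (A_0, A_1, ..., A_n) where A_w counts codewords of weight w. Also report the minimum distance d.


Weight distribution: A_0 = 1, A_2 = 1, A_3 = 1, A_4 = 2, A_5 = 3. Minimum distance d = 2.

Enumerate all 2^3 = 8 messages m ∈ F_2^3.
For each, compute codeword c = mG in F_2^7, then tally its weight.
  m = 000 → c = 0000000, weight = 0.
  m = 100 → c = 0101111, weight = 5.
  m = 010 → c = 1110001, weight = 4.
  m = 110 → c = 1011110, weight = 5.
  m = 001 → c = 1101101, weight = 5.
  m = 101 → c = 1000010, weight = 2.
  m = 011 → c = 0011100, weight = 3.
  m = 111 → c = 0110011, weight = 4.
Tally weights:
  weight 0: 1 codewords.
  weight 2: 1 codewords.
  weight 3: 1 codewords.
  weight 4: 2 codewords.
  weight 5: 3 codewords.
Minimum distance d = smallest w > 0 with A_w > 0 = 2.
Sanity: Σ A_w = 8 = 2^3 = 8 ✓.


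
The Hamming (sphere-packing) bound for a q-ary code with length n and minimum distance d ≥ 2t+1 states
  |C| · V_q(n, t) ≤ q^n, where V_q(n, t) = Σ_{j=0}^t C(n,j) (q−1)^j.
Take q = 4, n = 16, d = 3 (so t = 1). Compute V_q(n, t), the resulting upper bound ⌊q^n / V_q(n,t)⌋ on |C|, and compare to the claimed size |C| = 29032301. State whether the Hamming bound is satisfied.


V_q(n, t) = 49, q^n = 4294967296, Hamming bound = 87652393, |C| = 29032301 ≤ bound (satisfied).

Step 1: Compute V_q(n, t) = Σ_{j=0}^1 C(n, j) (q−1)^j.
  j = 0: C(16,0)·(3)^0 = 1·1 = 1.
  j = 1: C(16,1)·(3)^1 = 16·3 = 48.
  V_q(n, t) = 1 + 48 = 49.
Step 2: q^n = 4^16 = 4294967296.
Step 3: Hamming bound ⌊q^n / V_q(n,t)⌋ = ⌊4294967296/49⌋ = 87652393.
Step 4: Compare |C| = 29032301 to 87652393: satisfied.
The claimed |C| lies below the Hamming bound.


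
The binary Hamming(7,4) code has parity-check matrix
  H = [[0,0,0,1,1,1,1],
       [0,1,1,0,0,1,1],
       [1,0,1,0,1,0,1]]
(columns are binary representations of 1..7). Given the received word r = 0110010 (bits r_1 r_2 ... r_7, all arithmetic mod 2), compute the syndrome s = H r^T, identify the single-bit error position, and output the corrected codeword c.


s = (1, 1, 1)^T, error position = 7, corrected codeword c = 0110011

Compute s = H r^T mod 2 one row at a time:
  s_1 = 0 + 0 + 1 + 0 = 1 ≡ 1 (mod 2).
  s_2 = 1 + 1 + 1 + 0 = 3 ≡ 1 (mod 2).
  s_3 = 0 + 1 + 0 + 0 = 1 ≡ 1 (mod 2).
s = (1, 1, 1)^T — this equals column 7 of H (binary 111), so error is at position 7.
Correct: flip bit 7 of r = 0110010 to get c = 0110011.


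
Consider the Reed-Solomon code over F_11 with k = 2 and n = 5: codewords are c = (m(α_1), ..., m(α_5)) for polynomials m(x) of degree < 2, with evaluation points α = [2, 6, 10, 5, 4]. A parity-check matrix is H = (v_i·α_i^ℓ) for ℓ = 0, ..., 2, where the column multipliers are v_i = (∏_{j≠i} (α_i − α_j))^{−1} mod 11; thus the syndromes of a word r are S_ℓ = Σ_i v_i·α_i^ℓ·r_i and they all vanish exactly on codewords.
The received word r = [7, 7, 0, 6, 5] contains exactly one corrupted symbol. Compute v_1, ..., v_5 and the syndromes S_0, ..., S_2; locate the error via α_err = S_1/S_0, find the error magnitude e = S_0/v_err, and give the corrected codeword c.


S = (3, 6, 1), error at position 1, error magnitude e = 4, c = [3, 7, 0, 6, 5].

Step 1: column multipliers v_i = (∏_{j≠i}(α_i − α_j))^{−1} mod 11.
  i = 1 (α = 2): (2−6)(2−10)(2−5)(2−4) = (−4)·(−8)·(−3)·(−2) = 192 ≡ 5, so v_1 = 5^{−1} = 9 (mod 11).
  i = 2 (α = 6): (6−2)(6−10)(6−5)(6−4) = 4·(−4)·1·2 = −32 ≡ 1, so v_2 = 1^{−1} = 1 (mod 11).
  i = 3 (α = 10): (10−2)(10−6)(10−5)(10−4) = 8·4·5·6 = 960 ≡ 3, so v_3 = 3^{−1} = 4 (mod 11).
  i = 4 (α = 5): (5−2)(5−6)(5−10)(5−4) = 3·(−1)·(−5)·1 = 15 ≡ 4, so v_4 = 4^{−1} = 3 (mod 11).
  i = 5 (α = 4): (4−2)(4−6)(4−10)(4−5) = 2·(−2)·(−6)·(−1) = −24 ≡ 9, so v_5 = 9^{−1} = 5 (mod 11).
  v = [9, 1, 4, 3, 5].
Step 2: syndromes of r = [7, 7, 0, 6, 5] (all sums mod 11).
  S_0 = Σ v_i r_i = 9·7 + 1·7 + 4·0 + 3·6 + 5·5 = 113 ≡ 3.
  S_1 = Σ v_i α_i r_i = 9·2·7 + 1·6·7 + 4·10·0 + 3·5·6 + 5·4·5 = 358 ≡ 6.
  α_i^2 mod 11 = [4, 3, 1, 3, 5].
  S_2 = Σ v_i α_i^2 r_i = 9·4·7 + 1·3·7 + 4·1·0 + 3·3·6 + 5·5·5 = 452 ≡ 1.
  S = (3, 6, 1) ≠ 0, so r is not a codeword (an error is present).
Step 3: locate the error. For a single error e at position i, S_ℓ = v_i·e·α_i^ℓ, so α_err = S_1/S_0.
  S_0^{−1} = 3^{−1} = 4 (mod 11), so α_err = 6·4 = 24 ≡ 2 = α_1. Error position i = 1.
  Consistency check: S_2/S_1 = 1·2 = 2 ≡ 2 = α_err ✓ (single-error assumption holds).
Step 4: error magnitude e = S_0/v_1 = S_0·∏_{j≠1}(α_1 − α_j) = 3·5 = 15 ≡ 4 (mod 11).
Step 5: correct position 1: c_1 = r_1 − e = 7 − 4 ≡ 3 (mod 11). Hence c = [3, 7, 0, 6, 5].
  Check: interpolating c through the α_i gives m(x) = 1 + 1·x (degree < 2) with m(α_i) = c_i for every i, so c is indeed a codeword.


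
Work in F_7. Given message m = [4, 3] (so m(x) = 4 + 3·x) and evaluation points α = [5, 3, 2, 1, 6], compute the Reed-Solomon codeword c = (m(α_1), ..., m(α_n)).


c = [5, 6, 3, 0, 1]

Message polynomial: m(x) = 4 + 3·x (mod 7).
For each evaluation point α_i, compute m(α_i) mod 7:
  α_1 = 5: Horner steps 3 → 5, so m(5) = 5.
  α_2 = 3: Horner steps 3 → 6, so m(3) = 6.
  α_3 = 2: Horner steps 3 → 3, so m(2) = 3.
  α_4 = 1: Horner steps 3 → 0, so m(1) = 0.
  α_5 = 6: Horner steps 3 → 1, so m(6) = 1.
Codeword c = [5, 6, 3, 0, 1] ∈ F_7^5.


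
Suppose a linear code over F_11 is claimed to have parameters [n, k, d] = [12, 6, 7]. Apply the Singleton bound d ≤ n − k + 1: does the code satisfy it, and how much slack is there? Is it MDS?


Singleton RHS = n − k + 1 = 7, slack = 0, bound satisfied, MDS.

Singleton bound: d ≤ n − k + 1.
Here n = 12, k = 6, so n − k + 1 = 7.
Given d = 7, check d ≤ 7: YES.
Slack = (n − k + 1) − d = 0.
The code is MDS (slack = 0).
Description: the claimed parameters are [12, 6, 7]_11; such a code would be MDS (meets Singleton bound).


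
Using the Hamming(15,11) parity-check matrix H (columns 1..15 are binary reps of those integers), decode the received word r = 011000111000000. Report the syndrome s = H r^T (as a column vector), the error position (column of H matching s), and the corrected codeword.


s = (0, 1, 1, 1)^T, error position = 7, corrected codeword c = 011000011000000

Compute s = H r^T mod 2 one row at a time:
  s_1 = 1 + 1 + 0 + 0 + 0 + 0 + 0 + 0 = 2 ≡ 0 (mod 2).
  s_2 = 0 + 0 + 0 + 1 + 0 + 0 + 0 + 0 = 1 ≡ 1 (mod 2).
  s_3 = 1 + 1 + 0 + 1 + 0 + 0 + 0 + 0 = 3 ≡ 1 (mod 2).
  s_4 = 0 + 1 + 0 + 1 + 1 + 0 + 0 + 0 = 3 ≡ 1 (mod 2).
s = (0, 1, 1, 1)^T — this equals column 7 of H (binary 0111), so error is at position 7.
Correct: flip bit 7 of r = 011000111000000 to get c = 011000011000000.
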